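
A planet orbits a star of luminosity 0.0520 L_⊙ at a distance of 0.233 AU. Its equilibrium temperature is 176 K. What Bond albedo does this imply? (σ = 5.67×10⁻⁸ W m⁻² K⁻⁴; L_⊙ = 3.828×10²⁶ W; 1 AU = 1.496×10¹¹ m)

A ≈ 0.83

d = 0.233 AU = 3.49×10¹⁰ m.
L = 0.0520 × 3.828×10²⁶ = 1.99×10²⁵ W.
Flux: S = L/(4πd²) = 1.99×10²⁵/(4π×(3.49×10¹⁰)²) = 1300 W m⁻².
From T_eq⁴ = S(1−A)/(4σ): 1−A = 4σT_eq⁴/S.
1−A = 4 × 5.67×10⁻⁸ × (176)⁴ / 1300 = 0.167.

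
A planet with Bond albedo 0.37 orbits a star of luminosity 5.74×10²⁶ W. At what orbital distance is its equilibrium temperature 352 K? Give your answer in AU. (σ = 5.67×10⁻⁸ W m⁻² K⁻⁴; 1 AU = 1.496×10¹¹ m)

d ≈ 0.608 AU

From T_eq⁴ = L(1−A)/(16πσd²): d = √[L(1−A)/(16πσT_eq⁴)].
d = √[5.74×10²⁶ × 0.63 / (16π × 5.67×10⁻⁸ × (352)⁴)] = 9.09×10¹⁰ m = 0.608 AU.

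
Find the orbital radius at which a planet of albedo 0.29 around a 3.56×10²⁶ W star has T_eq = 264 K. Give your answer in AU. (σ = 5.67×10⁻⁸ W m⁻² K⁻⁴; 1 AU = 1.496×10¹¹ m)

From T_eq⁴ = L(1−A)/(16πσd²): d = √[L(1−A)/(16πσT_eq⁴)].
d = √[3.56×10²⁶ × 0.71 / (16π × 5.67×10⁻⁸ × (264)⁴)] = 1.35×10¹¹ m = 0.903 AU.

d ≈ 0.903 AU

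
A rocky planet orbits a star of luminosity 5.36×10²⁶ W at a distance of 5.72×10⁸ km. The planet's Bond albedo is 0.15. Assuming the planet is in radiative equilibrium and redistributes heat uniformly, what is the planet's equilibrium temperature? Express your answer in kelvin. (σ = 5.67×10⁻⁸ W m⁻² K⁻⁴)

T_eq ≈ 149 K

d = 5.72×10⁸ km = 5.72×10¹¹ m.
Flux: S = L/(4πd²) = 5.36×10²⁶/(4π×(5.72×10¹¹)²) = 130 W m⁻².
Energy balance: absorbed = emitted ⇒ πR²·S(1−A) = 4πR²·σT_eq⁴, so T_eq⁴ = S(1−A)/(4σ).
T_eq = [130 × 0.85 / (4 × 5.67×10⁻⁸)]^(1/4) = (4.89×10⁸)^(1/4) = 149 K.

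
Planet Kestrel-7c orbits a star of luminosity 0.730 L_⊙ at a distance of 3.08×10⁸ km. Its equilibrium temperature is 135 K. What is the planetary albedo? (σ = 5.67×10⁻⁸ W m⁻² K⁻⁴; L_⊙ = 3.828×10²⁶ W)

A ≈ 0.68

d = 3.08×10⁸ km = 3.08×10¹¹ m.
L = 0.730 × 3.828×10²⁶ = 2.79×10²⁶ W.
Flux: S = L/(4πd²) = 2.79×10²⁶/(4π×(3.08×10¹¹)²) = 234 W m⁻².
From T_eq⁴ = S(1−A)/(4σ): 1−A = 4σT_eq⁴/S.
1−A = 4 × 5.67×10⁻⁸ × (135)⁴ / 234 = 0.321.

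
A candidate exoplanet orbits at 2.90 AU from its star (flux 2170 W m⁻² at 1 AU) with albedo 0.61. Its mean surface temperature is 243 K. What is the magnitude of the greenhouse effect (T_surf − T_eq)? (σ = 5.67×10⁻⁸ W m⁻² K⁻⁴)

S = 2170/2.90² = 258.0 W m⁻².
T_eq = [S(1−A)/(4σ)]^(1/4) = [258.0×0.39/(4×5.67×10⁻⁸)]^(1/4) = 145.1 K.
ΔT = T_surf − T_eq = 243 − 145.1.

ΔT ≈ 97.9 K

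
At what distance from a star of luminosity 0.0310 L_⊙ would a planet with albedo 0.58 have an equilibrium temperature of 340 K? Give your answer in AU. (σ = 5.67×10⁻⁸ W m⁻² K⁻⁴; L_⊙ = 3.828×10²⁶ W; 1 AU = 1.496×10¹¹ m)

d ≈ 0.0765 AU

L = 0.0310 × 3.828×10²⁶ = 1.19×10²⁵ W.
From T_eq⁴ = L(1−A)/(16πσd²): d = √[L(1−A)/(16πσT_eq⁴)].
d = √[1.19×10²⁵ × 0.42 / (16π × 5.67×10⁻⁸ × (340)⁴)] = 1.14×10¹⁰ m = 0.0765 AU.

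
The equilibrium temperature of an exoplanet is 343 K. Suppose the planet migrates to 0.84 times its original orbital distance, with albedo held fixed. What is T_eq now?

T_eq ≈ 374 K

T_eq ∝ L^(1/4) · d^(−1/2).
T′ = 343 / 0.84^(1/2) = 374 K.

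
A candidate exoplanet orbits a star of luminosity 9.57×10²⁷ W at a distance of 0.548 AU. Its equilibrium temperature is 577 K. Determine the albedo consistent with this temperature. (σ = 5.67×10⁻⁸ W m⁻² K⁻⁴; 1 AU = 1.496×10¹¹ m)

d = 0.548 AU = 8.20×10¹⁰ m.
Flux: S = L/(4πd²) = 9.57×10²⁷/(4π×(8.20×10¹⁰)²) = 1.13×10⁵ W m⁻².
From T_eq⁴ = S(1−A)/(4σ): 1−A = 4σT_eq⁴/S.
1−A = 4 × 5.67×10⁻⁸ × (577)⁴ / 1.13×10⁵ = 0.222.

A ≈ 0.78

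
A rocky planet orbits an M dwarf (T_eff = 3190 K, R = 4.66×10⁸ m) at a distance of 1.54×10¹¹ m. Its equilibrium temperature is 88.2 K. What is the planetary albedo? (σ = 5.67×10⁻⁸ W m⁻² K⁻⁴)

A ≈ 0.74

L = 4πR_⋆²σT_⋆⁴ = 4π(4.66×10⁸)² × 5.67×10⁻⁸ × (3190)⁴ = 1.60×10²⁵ W.
S = L/(4πd²) = 53.8 W m⁻².
From T_eq⁴ = S(1−A)/(4σ): 1−A = 4σT_eq⁴/S.
1−A = 4 × 5.67×10⁻⁸ × (88.2)⁴ / 53.8 = 0.255.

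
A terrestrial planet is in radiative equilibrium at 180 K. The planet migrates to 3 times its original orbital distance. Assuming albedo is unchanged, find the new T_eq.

T_eq ≈ 104 K

T_eq ∝ L^(1/4) · d^(−1/2).
T′ = 180 / 3^(1/2) = 104 K.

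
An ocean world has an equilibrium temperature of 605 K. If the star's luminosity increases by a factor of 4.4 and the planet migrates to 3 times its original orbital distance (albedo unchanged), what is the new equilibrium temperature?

T_eq ∝ L^(1/4) · d^(−1/2).
T′ = 605 × 4.4^(1/4) / 3^(1/2) = 506 K.

T_eq ≈ 506 K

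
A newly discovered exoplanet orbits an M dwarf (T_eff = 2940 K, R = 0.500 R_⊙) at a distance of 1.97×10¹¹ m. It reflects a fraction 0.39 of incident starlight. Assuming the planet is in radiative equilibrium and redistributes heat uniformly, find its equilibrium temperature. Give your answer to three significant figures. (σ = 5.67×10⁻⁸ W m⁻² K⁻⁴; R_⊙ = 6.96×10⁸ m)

T_eq ≈ 77.2 K

R_⋆ = 0.500 × 6.96×10⁸ = 3.48×10⁸ m.
L = 4πR_⋆²σT_⋆⁴ = 4π(3.48×10⁸)² × 5.67×10⁻⁸ × (2940)⁴ = 6.45×10²⁴ W.
S = L/(4πd²) = 13.2 W m⁻².
Energy balance: absorbed = emitted ⇒ πR²·S(1−A) = 4πR²·σT_eq⁴, so T_eq⁴ = S(1−A)/(4σ).
T_eq = [13.2 × 0.61 / (4 × 5.67×10⁻⁸)]^(1/4) = (3.56×10⁷)^(1/4) = 77.2 K.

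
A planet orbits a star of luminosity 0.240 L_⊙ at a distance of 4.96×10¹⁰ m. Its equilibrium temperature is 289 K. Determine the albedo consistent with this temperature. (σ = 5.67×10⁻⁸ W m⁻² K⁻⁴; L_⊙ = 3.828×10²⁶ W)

A ≈ 0.47

L = 0.240 × 3.828×10²⁶ = 9.19×10²⁵ W.
Flux: S = L/(4πd²) = 9.19×10²⁵/(4π×(4.96×10¹⁰)²) = 2970 W m⁻².
From T_eq⁴ = S(1−A)/(4σ): 1−A = 4σT_eq⁴/S.
1−A = 4 × 5.67×10⁻⁸ × (289)⁴ / 2970 = 0.532.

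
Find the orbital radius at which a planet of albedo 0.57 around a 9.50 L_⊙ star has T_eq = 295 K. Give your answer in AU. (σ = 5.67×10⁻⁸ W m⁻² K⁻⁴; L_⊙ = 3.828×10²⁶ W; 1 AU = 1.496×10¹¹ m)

d ≈ 1.80 AU

L = 9.50 × 3.828×10²⁶ = 3.64×10²⁷ W.
From T_eq⁴ = L(1−A)/(16πσd²): d = √[L(1−A)/(16πσT_eq⁴)].
d = √[3.64×10²⁷ × 0.43 / (16π × 5.67×10⁻⁸ × (295)⁴)] = 2.69×10¹¹ m = 1.80 AU.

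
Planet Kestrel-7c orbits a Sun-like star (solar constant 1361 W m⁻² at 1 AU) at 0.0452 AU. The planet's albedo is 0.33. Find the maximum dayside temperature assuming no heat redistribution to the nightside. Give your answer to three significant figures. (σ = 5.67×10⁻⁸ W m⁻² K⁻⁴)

Flux at 0.0452 AU: S = 1361/0.0452² = 6.66×10⁵ W m⁻².
With no redistribution each surface element balances locally: S(1−A) = σT⁴.
T = [6.66×10⁵ × 0.67 / 5.67×10⁻⁸]^(1/4) = (7.87×10¹²)^(1/4) = 1680 K.

T_ss ≈ 1680 K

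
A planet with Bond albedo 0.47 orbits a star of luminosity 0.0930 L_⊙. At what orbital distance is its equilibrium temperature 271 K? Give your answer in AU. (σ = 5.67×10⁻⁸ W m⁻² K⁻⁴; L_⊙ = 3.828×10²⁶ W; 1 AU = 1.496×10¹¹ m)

L = 0.0930 × 3.828×10²⁶ = 3.56×10²⁵ W.
From T_eq⁴ = L(1−A)/(16πσd²): d = √[L(1−A)/(16πσT_eq⁴)].
d = √[3.56×10²⁵ × 0.53 / (16π × 5.67×10⁻⁸ × (271)⁴)] = 3.50×10¹⁰ m = 0.234 AU.

d ≈ 0.234 AU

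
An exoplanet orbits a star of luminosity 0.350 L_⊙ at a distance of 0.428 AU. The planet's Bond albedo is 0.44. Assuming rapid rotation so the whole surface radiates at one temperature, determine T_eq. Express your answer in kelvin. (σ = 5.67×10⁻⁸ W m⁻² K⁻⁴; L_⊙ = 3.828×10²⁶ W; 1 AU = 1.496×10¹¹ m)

T_eq ≈ 283 K

d = 0.428 AU = 6.40×10¹⁰ m.
L = 0.350 × 3.828×10²⁶ = 1.34×10²⁶ W.
Flux: S = L/(4πd²) = 1.34×10²⁶/(4π×(6.40×10¹⁰)²) = 2600 W m⁻².
Energy balance: absorbed = emitted ⇒ πR²·S(1−A) = 4πR²·σT_eq⁴, so T_eq⁴ = S(1−A)/(4σ).
T_eq = [2600 × 0.56 / (4 × 5.67×10⁻⁸)]^(1/4) = (6.42×10⁹)^(1/4) = 283 K.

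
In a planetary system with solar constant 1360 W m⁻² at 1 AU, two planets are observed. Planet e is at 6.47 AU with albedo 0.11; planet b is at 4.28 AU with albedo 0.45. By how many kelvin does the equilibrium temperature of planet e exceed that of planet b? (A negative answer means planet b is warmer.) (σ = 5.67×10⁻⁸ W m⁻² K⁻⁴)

T_eq = [S₀(1−A)/(4σd²)]^(1/4), so T ∝ (1−A)^(1/4) / √d.
T₁ = [1360×0.89/(4×5.67×10⁻⁸×6.47²)]^(1/4) = 106.26 K.
T₂ = [1360×0.55/(4×5.67×10⁻⁸×4.28²)]^(1/4) = 115.84 K.

ΔT ≈ -9.6 K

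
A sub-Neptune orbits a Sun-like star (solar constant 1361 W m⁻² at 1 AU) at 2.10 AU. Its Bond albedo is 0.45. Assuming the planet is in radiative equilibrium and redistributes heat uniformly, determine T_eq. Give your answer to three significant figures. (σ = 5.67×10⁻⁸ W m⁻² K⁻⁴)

T_eq ≈ 165 K

Flux at 2.10 AU: S = 1361/2.10² = 309 W m⁻².
Energy balance: absorbed = emitted ⇒ πR²·S(1−A) = 4πR²·σT_eq⁴, so T_eq⁴ = S(1−A)/(4σ).
T_eq = [309 × 0.55 / (4 × 5.67×10⁻⁸)]^(1/4) = (7.48×10⁸)^(1/4) = 165 K.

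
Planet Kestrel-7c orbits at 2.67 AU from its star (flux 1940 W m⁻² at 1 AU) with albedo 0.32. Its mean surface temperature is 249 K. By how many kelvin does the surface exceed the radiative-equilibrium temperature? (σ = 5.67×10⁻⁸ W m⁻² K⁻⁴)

S = 1940/2.67² = 272.1 W m⁻².
T_eq = [S(1−A)/(4σ)]^(1/4) = [272.1×0.68/(4×5.67×10⁻⁸)]^(1/4) = 169.0 K.
ΔT = T_surf − T_eq = 249 − 169.0.

ΔT ≈ 80.0 K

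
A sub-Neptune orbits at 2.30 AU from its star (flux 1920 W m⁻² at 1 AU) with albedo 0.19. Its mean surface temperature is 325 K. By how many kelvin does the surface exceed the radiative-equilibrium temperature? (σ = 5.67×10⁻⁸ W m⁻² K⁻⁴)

ΔT ≈ 135.3 K

S = 1920/2.30² = 362.9 W m⁻².
T_eq = [S(1−A)/(4σ)]^(1/4) = [362.9×0.81/(4×5.67×10⁻⁸)]^(1/4) = 189.7 K.
ΔT = T_surf − T_eq = 325 − 189.7.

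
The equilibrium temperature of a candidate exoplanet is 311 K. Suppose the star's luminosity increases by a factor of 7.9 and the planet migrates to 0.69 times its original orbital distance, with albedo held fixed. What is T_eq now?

T_eq ≈ 628 K

T_eq ∝ L^(1/4) · d^(−1/2).
T′ = 311 × 7.9^(1/4) / 0.69^(1/2) = 628 K.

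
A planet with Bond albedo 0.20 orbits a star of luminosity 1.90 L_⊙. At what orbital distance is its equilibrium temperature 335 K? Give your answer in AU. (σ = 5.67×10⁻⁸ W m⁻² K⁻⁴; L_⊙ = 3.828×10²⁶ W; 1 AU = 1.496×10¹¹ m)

L = 1.90 × 3.828×10²⁶ = 7.27×10²⁶ W.
From T_eq⁴ = L(1−A)/(16πσd²): d = √[L(1−A)/(16πσT_eq⁴)].
d = √[7.27×10²⁶ × 0.80 / (16π × 5.67×10⁻⁸ × (335)⁴)] = 1.27×10¹¹ m = 0.851 AU.

d ≈ 0.851 AU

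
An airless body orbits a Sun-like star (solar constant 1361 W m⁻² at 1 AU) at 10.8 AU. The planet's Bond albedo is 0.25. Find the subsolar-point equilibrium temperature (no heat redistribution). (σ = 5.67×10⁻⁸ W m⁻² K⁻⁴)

Flux at 10.8 AU: S = 1361/10.8² = 11.7 W m⁻².
At the subsolar point the surface absorbs S(1−A) and emits σT⁴ per unit area — no factor of 4, since only the local patch is in balance.
T = [11.7 × 0.75 / 5.67×10⁻⁸]^(1/4) = (1.54×10⁸)^(1/4) = 111 K.

T_ss ≈ 111 K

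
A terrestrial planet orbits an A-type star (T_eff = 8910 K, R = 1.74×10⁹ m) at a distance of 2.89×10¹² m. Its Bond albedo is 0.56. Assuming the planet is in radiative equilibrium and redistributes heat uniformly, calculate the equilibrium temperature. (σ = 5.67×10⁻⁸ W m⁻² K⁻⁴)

T_eq ≈ 126 K

L = 4πR_⋆²σT_⋆⁴ = 4π(1.74×10⁹)² × 5.67×10⁻⁸ × (8910)⁴ = 1.36×10²⁸ W.
S = L/(4πd²) = 130 W m⁻².
Energy balance: absorbed = emitted ⇒ πR²·S(1−A) = 4πR²·σT_eq⁴, so T_eq⁴ = S(1−A)/(4σ).
T_eq = [130 × 0.44 / (4 × 5.67×10⁻⁸)]^(1/4) = (2.51×10⁸)^(1/4) = 126 K.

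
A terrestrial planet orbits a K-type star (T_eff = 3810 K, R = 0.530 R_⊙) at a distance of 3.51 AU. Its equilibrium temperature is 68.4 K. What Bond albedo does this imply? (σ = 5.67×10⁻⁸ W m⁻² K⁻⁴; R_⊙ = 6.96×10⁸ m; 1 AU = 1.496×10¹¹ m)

R_⋆ = 0.530 × 6.96×10⁸ = 3.69×10⁸ m.
d = 3.51 AU = 5.25×10¹¹ m.
L = 4πR_⋆²σT_⋆⁴ = 4π(3.69×10⁸)² × 5.67×10⁻⁸ × (3810)⁴ = 2.04×10²⁵ W.
S = L/(4πd²) = 5.90 W m⁻².
From T_eq⁴ = S(1−A)/(4σ): 1−A = 4σT_eq⁴/S.
1−A = 4 × 5.67×10⁻⁸ × (68.4)⁴ / 5.90 = 0.842.

A ≈ 0.16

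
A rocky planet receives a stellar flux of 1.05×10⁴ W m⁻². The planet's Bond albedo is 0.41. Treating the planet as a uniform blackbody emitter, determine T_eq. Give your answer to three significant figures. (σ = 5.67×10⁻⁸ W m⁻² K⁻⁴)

T_eq ≈ 407 K

Energy balance: absorbed = emitted ⇒ πR²·S(1−A) = 4πR²·σT_eq⁴, so T_eq⁴ = S(1−A)/(4σ).
T_eq = [1.05×10⁴ × 0.59 / (4 × 5.67×10⁻⁸)]^(1/4) = (2.73×10¹⁰)^(1/4) = 407 K.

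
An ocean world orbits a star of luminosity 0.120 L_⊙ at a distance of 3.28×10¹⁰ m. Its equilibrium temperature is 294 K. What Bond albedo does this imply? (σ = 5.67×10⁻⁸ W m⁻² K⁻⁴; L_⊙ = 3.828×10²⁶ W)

L = 0.120 × 3.828×10²⁶ = 4.59×10²⁵ W.
Flux: S = L/(4πd²) = 4.59×10²⁵/(4π×(3.28×10¹⁰)²) = 3400 W m⁻².
From T_eq⁴ = S(1−A)/(4σ): 1−A = 4σT_eq⁴/S.
1−A = 4 × 5.67×10⁻⁸ × (294)⁴ / 3400 = 0.499.

A ≈ 0.50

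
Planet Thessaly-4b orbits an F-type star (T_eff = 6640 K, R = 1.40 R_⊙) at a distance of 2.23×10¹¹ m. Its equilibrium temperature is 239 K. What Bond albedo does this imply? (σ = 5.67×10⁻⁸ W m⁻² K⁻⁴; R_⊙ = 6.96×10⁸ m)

R_⋆ = 1.40 × 6.96×10⁸ = 9.74×10⁸ m.
L = 4πR_⋆²σT_⋆⁴ = 4π(9.74×10⁸)² × 5.67×10⁻⁸ × (6640)⁴ = 1.32×10²⁷ W.
S = L/(4πd²) = 2100 W m⁻².
From T_eq⁴ = S(1−A)/(4σ): 1−A = 4σT_eq⁴/S.
1−A = 4 × 5.67×10⁻⁸ × (239)⁴ / 2100 = 0.352.

A ≈ 0.65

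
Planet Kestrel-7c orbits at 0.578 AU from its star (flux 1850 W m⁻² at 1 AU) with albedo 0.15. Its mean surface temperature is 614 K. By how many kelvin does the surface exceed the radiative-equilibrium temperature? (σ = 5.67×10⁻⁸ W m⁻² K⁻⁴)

ΔT ≈ 234.4 K

S = 1850/0.578² = 5538 W m⁻².
T_eq = [S(1−A)/(4σ)]^(1/4) = [5538×0.85/(4×5.67×10⁻⁸)]^(1/4) = 379.6 K.
ΔT = T_surf − T_eq = 614 − 379.6.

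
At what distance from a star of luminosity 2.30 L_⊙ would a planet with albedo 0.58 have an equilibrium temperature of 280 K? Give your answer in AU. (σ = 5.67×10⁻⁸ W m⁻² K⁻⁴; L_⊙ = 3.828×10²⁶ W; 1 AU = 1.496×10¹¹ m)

L = 2.30 × 3.828×10²⁶ = 8.80×10²⁶ W.
From T_eq⁴ = L(1−A)/(16πσd²): d = √[L(1−A)/(16πσT_eq⁴)].
d = √[8.80×10²⁶ × 0.42 / (16π × 5.67×10⁻⁸ × (280)⁴)] = 1.45×10¹¹ m = 0.971 AU.

d ≈ 0.971 AU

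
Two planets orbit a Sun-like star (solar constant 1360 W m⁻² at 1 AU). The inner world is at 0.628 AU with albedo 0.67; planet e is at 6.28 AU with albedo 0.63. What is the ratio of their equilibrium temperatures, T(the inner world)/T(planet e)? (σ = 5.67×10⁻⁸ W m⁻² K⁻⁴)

T_eq = [S₀(1−A)/(4σd²)]^(1/4), so T ∝ (1−A)^(1/4) / √d.
T₁ = [1360×0.33/(4×5.67×10⁻⁸×0.628²)]^(1/4) = 266.15 K.
T₂ = [1360×0.37/(4×5.67×10⁻⁸×6.28²)]^(1/4) = 86.61 K.

T₁/T₂ ≈ 3.073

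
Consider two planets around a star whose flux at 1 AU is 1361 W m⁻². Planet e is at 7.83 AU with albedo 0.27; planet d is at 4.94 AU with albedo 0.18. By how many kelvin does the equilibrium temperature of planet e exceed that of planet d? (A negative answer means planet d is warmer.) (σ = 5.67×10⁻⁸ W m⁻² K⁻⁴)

T_eq = [S₀(1−A)/(4σd²)]^(1/4), so T ∝ (1−A)^(1/4) / √d.
T₁ = [1361×0.73/(4×5.67×10⁻⁸×7.83²)]^(1/4) = 91.94 K.
T₂ = [1361×0.82/(4×5.67×10⁻⁸×4.94²)]^(1/4) = 119.16 K.

ΔT ≈ -27.2 K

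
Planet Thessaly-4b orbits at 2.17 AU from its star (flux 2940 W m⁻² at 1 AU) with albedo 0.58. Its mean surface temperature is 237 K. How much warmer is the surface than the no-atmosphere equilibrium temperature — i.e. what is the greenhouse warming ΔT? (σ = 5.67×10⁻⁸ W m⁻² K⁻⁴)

S = 2940/2.17² = 624.3 W m⁻².
T_eq = [S(1−A)/(4σ)]^(1/4) = [624.3×0.42/(4×5.67×10⁻⁸)]^(1/4) = 184.4 K.
ΔT = T_surf − T_eq = 237 − 184.4.

ΔT ≈ 52.6 K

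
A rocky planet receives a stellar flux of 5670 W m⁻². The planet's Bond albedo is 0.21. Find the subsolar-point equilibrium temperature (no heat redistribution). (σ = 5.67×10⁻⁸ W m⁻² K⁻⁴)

At the subsolar point the surface absorbs S(1−A) and emits σT⁴ per unit area — no factor of 4, since only the local patch is in balance.
T = [5670 × 0.79 / 5.67×10⁻⁸]^(1/4) = (7.90×10¹⁰)^(1/4) = 530 K.

T_ss ≈ 530 K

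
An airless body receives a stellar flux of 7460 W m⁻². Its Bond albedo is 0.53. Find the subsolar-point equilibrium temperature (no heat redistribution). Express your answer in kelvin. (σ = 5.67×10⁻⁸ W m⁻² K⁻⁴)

T_ss ≈ 499 K

At the subsolar point the surface absorbs S(1−A) and emits σT⁴ per unit area — no factor of 4, since only the local patch is in balance.
T = [7460 × 0.47 / 5.67×10⁻⁸]^(1/4) = (6.18×10¹⁰)^(1/4) = 499 K.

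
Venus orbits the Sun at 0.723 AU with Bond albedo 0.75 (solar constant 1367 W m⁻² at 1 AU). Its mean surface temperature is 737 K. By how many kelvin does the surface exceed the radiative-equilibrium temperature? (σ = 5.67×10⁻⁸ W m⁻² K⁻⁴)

ΔT ≈ 505.3 K

S = 1367/0.723² = 2615 W m⁻².
T_eq = [S(1−A)/(4σ)]^(1/4) = [2615×0.25/(4×5.67×10⁻⁸)]^(1/4) = 231.7 K.
ΔT = T_surf − T_eq = 737 − 231.7.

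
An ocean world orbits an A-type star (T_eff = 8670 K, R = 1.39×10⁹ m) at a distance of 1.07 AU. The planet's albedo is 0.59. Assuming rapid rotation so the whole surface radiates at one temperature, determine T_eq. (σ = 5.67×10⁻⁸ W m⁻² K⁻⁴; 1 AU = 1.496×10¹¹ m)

T_eq ≈ 457 K

d = 1.07 AU = 1.60×10¹¹ m.
L = 4πR_⋆²σT_⋆⁴ = 4π(1.39×10⁹)² × 5.67×10⁻⁸ × (8670)⁴ = 7.78×10²⁷ W.
S = L/(4πd²) = 2.42×10⁴ W m⁻².
Energy balance: absorbed = emitted ⇒ πR²·S(1−A) = 4πR²·σT_eq⁴, so T_eq⁴ = S(1−A)/(4σ).
T_eq = [2.42×10⁴ × 0.41 / (4 × 5.67×10⁻⁸)]^(1/4) = (4.37×10¹⁰)^(1/4) = 457 K.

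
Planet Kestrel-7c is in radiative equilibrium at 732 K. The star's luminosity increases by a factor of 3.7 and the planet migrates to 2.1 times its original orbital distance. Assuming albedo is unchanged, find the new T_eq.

T_eq ≈ 701 K

T_eq ∝ L^(1/4) · d^(−1/2).
T′ = 732 × 3.7^(1/4) / 2.1^(1/2) = 701 K.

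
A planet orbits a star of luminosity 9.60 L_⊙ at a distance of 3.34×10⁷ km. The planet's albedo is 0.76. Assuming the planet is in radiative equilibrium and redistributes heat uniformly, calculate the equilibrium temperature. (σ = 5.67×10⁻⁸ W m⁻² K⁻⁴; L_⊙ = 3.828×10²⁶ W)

T_eq ≈ 726 K

d = 3.34×10⁷ km = 3.34×10¹⁰ m.
L = 9.60 × 3.828×10²⁶ = 3.67×10²⁷ W.
Flux: S = L/(4πd²) = 3.67×10²⁷/(4π×(3.34×10¹⁰)²) = 2.62×10⁵ W m⁻².
Energy balance: absorbed = emitted ⇒ πR²·S(1−A) = 4πR²·σT_eq⁴, so T_eq⁴ = S(1−A)/(4σ).
T_eq = [2.62×10⁵ × 0.24 / (4 × 5.67×10⁻⁸)]^(1/4) = (2.77×10¹¹)^(1/4) = 726 K.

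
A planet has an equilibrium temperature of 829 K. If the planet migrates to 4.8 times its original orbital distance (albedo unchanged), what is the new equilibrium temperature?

T_eq ∝ L^(1/4) · d^(−1/2).
T′ = 829 / 4.8^(1/2) = 378 K.

T_eq ≈ 378 K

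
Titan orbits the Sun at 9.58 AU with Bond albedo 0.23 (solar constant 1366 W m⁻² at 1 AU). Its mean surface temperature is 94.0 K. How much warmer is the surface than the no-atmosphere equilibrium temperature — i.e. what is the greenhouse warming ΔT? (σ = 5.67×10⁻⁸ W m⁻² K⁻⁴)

S = 1366/9.58² = 14.88 W m⁻².
T_eq = [S(1−A)/(4σ)]^(1/4) = [14.88×0.77/(4×5.67×10⁻⁸)]^(1/4) = 84.3 K.
ΔT = T_surf − T_eq = 94 − 84.3.

ΔT ≈ 9.7 K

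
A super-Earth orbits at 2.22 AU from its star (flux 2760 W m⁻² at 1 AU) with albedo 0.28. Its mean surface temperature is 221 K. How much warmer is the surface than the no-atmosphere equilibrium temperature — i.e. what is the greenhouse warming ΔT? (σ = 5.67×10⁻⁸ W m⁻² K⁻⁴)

S = 2760/2.22² = 560.0 W m⁻².
T_eq = [S(1−A)/(4σ)]^(1/4) = [560.0×0.72/(4×5.67×10⁻⁸)]^(1/4) = 205.3 K.
ΔT = T_surf − T_eq = 221 − 205.3.

ΔT ≈ 15.7 K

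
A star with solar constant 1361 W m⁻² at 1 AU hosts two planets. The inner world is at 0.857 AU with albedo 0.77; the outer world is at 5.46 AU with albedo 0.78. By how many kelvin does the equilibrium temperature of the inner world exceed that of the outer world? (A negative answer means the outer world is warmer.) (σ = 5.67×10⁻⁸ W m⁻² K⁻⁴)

ΔT ≈ 126.6 K

T_eq = [S₀(1−A)/(4σd²)]^(1/4), so T ∝ (1−A)^(1/4) / √d.
T₁ = [1361×0.23/(4×5.67×10⁻⁸×0.857²)]^(1/4) = 208.21 K.
T₂ = [1361×0.22/(4×5.67×10⁻⁸×5.46²)]^(1/4) = 81.58 K.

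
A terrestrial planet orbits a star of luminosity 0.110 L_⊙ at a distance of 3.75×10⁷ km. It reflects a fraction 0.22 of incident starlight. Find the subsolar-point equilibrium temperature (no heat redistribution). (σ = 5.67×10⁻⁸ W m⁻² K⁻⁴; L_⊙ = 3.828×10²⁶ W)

d = 3.75×10⁷ km = 3.75×10¹⁰ m.
L = 0.110 × 3.828×10²⁶ = 4.21×10²⁵ W.
Flux: S = L/(4πd²) = 4.21×10²⁵/(4π×(3.75×10¹⁰)²) = 2380 W m⁻².
At the subsolar point the surface absorbs S(1−A) and emits σT⁴ per unit area — no factor of 4, since only the local patch is in balance.
T = [2380 × 0.78 / 5.67×10⁻⁸]^(1/4) = (3.28×10¹⁰)^(1/4) = 426 K.

T_ss ≈ 426 K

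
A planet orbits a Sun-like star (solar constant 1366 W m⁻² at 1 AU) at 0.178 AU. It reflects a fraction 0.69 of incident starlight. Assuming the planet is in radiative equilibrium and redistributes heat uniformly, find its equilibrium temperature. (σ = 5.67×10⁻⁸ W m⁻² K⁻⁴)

Flux at 0.178 AU: S = 1366/0.178² = 4.31×10⁴ W m⁻².
Energy balance: absorbed = emitted ⇒ πR²·S(1−A) = 4πR²·σT_eq⁴, so T_eq⁴ = S(1−A)/(4σ).
T_eq = [4.31×10⁴ × 0.31 / (4 × 5.67×10⁻⁸)]^(1/4) = (5.89×10¹⁰)^(1/4) = 493 K.

T_eq ≈ 493 K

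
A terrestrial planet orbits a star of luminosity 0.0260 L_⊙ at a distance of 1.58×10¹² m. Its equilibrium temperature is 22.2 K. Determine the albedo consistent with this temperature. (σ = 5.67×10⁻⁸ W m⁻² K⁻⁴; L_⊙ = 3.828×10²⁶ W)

A ≈ 0.83

L = 0.0260 × 3.828×10²⁶ = 9.95×10²⁴ W.
Flux: S = L/(4πd²) = 9.95×10²⁴/(4π×(1.58×10¹²)²) = 0.317 W m⁻².
From T_eq⁴ = S(1−A)/(4σ): 1−A = 4σT_eq⁴/S.
1−A = 4 × 5.67×10⁻⁸ × (22.2)⁴ / 0.317 = 0.174.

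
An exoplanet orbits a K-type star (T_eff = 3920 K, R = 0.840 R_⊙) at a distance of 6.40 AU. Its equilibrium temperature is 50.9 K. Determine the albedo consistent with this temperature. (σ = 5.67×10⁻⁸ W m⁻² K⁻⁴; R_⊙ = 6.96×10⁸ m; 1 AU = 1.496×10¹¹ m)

R_⋆ = 0.840 × 6.96×10⁸ = 5.85×10⁸ m.
d = 6.40 AU = 9.57×10¹¹ m.
L = 4πR_⋆²σT_⋆⁴ = 4π(5.85×10⁸)² × 5.67×10⁻⁸ × (3920)⁴ = 5.75×10²⁵ W.
S = L/(4πd²) = 4.99 W m⁻².
From T_eq⁴ = S(1−A)/(4σ): 1−A = 4σT_eq⁴/S.
1−A = 4 × 5.67×10⁻⁸ × (50.9)⁴ / 4.99 = 0.305.

A ≈ 0.70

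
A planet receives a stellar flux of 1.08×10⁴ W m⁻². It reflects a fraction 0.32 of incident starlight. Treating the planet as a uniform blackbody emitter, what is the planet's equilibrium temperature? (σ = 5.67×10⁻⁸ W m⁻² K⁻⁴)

T_eq ≈ 424 K

Energy balance: absorbed = emitted ⇒ πR²·S(1−A) = 4πR²·σT_eq⁴, so T_eq⁴ = S(1−A)/(4σ).
T_eq = [1.08×10⁴ × 0.68 / (4 × 5.67×10⁻⁸)]^(1/4) = (3.24×10¹⁰)^(1/4) = 424 K.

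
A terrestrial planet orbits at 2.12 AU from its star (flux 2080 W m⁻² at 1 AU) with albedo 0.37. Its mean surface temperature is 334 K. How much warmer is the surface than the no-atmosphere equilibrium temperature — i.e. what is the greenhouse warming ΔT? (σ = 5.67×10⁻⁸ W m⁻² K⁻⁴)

S = 2080/2.12² = 462.8 W m⁻².
T_eq = [S(1−A)/(4σ)]^(1/4) = [462.8×0.63/(4×5.67×10⁻⁸)]^(1/4) = 189.4 K.
ΔT = T_surf − T_eq = 334 − 189.4.

ΔT ≈ 144.6 K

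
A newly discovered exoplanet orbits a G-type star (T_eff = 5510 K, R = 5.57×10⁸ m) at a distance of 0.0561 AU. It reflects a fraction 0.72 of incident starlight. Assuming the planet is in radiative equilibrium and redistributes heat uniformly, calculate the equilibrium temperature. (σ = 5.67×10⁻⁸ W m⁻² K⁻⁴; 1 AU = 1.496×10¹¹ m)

T_eq ≈ 730 K

d = 0.0561 AU = 8.39×10⁹ m.
L = 4πR_⋆²σT_⋆⁴ = 4π(5.57×10⁸)² × 5.67×10⁻⁸ × (5510)⁴ = 2.04×10²⁶ W.
S = L/(4πd²) = 2.30×10⁵ W m⁻².
Energy balance: absorbed = emitted ⇒ πR²·S(1−A) = 4πR²·σT_eq⁴, so T_eq⁴ = S(1−A)/(4σ).
T_eq = [2.30×10⁵ × 0.28 / (4 × 5.67×10⁻⁸)]^(1/4) = (2.84×10¹¹)^(1/4) = 730 K.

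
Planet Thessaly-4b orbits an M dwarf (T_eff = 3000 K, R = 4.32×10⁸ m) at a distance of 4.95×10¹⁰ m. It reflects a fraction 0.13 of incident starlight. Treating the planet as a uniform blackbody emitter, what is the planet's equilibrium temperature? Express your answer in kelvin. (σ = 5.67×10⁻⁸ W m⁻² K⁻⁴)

T_eq ≈ 191 K

L = 4πR_⋆²σT_⋆⁴ = 4π(4.32×10⁸)² × 5.67×10⁻⁸ × (3000)⁴ = 1.08×10²⁵ W.
S = L/(4πd²) = 350 W m⁻².
Energy balance: absorbed = emitted ⇒ πR²·S(1−A) = 4πR²·σT_eq⁴, so T_eq⁴ = S(1−A)/(4σ).
T_eq = [350 × 0.87 / (4 × 5.67×10⁻⁸)]^(1/4) = (1.34×10⁹)^(1/4) = 191 K.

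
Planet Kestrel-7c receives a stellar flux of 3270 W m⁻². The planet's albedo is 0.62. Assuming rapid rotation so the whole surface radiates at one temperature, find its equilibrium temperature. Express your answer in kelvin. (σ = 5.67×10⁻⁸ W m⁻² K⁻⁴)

Energy balance: absorbed = emitted ⇒ πR²·S(1−A) = 4πR²·σT_eq⁴, so T_eq⁴ = S(1−A)/(4σ).
T_eq = [3270 × 0.38 / (4 × 5.67×10⁻⁸)]^(1/4) = (5.48×10⁹)^(1/4) = 272 K.

T_eq ≈ 272 K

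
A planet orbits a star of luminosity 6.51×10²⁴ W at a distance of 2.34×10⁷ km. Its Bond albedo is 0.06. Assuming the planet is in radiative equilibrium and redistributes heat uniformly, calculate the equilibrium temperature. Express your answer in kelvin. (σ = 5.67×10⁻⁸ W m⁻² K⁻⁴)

d = 2.34×10⁷ km = 2.34×10¹⁰ m.
Flux: S = L/(4πd²) = 6.51×10²⁴/(4π×(2.34×10¹⁰)²) = 946 W m⁻².
Energy balance: absorbed = emitted ⇒ πR²·S(1−A) = 4πR²·σT_eq⁴, so T_eq⁴ = S(1−A)/(4σ).
T_eq = [946 × 0.94 / (4 × 5.67×10⁻⁸)]^(1/4) = (3.92×10⁹)^(1/4) = 250 K.

T_eq ≈ 250 K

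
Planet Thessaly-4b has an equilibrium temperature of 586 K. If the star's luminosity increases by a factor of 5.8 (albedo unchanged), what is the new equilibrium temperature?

T_eq ∝ L^(1/4) · d^(−1/2).
T′ = 586 × 5.8^(1/4) = 909 K.

T_eq ≈ 909 K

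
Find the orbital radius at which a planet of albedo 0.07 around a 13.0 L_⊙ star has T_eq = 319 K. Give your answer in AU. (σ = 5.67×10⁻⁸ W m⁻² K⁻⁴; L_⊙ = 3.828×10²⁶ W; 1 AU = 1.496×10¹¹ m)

L = 13.0 × 3.828×10²⁶ = 4.98×10²⁷ W.
From T_eq⁴ = L(1−A)/(16πσd²): d = √[L(1−A)/(16πσT_eq⁴)].
d = √[4.98×10²⁷ × 0.93 / (16π × 5.67×10⁻⁸ × (319)⁴)] = 3.96×10¹¹ m = 2.65 AU.

d ≈ 2.65 AU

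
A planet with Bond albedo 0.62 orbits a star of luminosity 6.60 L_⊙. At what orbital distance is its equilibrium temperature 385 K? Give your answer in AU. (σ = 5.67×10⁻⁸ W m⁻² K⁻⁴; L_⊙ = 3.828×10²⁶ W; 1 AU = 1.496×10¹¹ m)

L = 6.60 × 3.828×10²⁶ = 2.53×10²⁷ W.
From T_eq⁴ = L(1−A)/(16πσd²): d = √[L(1−A)/(16πσT_eq⁴)].
d = √[2.53×10²⁷ × 0.38 / (16π × 5.67×10⁻⁸ × (385)⁴)] = 1.24×10¹¹ m = 0.828 AU.

d ≈ 0.828 AU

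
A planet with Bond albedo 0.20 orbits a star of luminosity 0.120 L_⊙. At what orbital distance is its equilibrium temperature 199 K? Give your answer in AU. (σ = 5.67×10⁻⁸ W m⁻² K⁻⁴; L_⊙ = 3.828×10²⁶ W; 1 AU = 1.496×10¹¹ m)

d ≈ 0.606 AU

L = 0.120 × 3.828×10²⁶ = 4.59×10²⁵ W.
From T_eq⁴ = L(1−A)/(16πσd²): d = √[L(1−A)/(16πσT_eq⁴)].
d = √[4.59×10²⁵ × 0.80 / (16π × 5.67×10⁻⁸ × (199)⁴)] = 9.07×10¹⁰ m = 0.606 AU.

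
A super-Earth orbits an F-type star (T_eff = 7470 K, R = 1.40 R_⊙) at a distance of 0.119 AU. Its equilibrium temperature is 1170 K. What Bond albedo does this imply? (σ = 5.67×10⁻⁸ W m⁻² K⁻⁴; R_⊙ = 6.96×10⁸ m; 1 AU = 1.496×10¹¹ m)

R_⋆ = 1.40 × 6.96×10⁸ = 9.74×10⁸ m.
d = 0.119 AU = 1.78×10¹⁰ m.
L = 4πR_⋆²σT_⋆⁴ = 4π(9.74×10⁸)² × 5.67×10⁻⁸ × (7470)⁴ = 2.11×10²⁷ W.
S = L/(4πd²) = 5.29×10⁵ W m⁻².
From T_eq⁴ = S(1−A)/(4σ): 1−A = 4σT_eq⁴/S.
1−A = 4 × 5.67×10⁻⁸ × (1170)⁴ / 5.29×10⁵ = 0.804.

A ≈ 0.20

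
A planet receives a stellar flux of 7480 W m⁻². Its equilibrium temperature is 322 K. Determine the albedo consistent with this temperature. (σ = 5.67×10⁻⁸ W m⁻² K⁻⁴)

From T_eq⁴ = S(1−A)/(4σ): 1−A = 4σT_eq⁴/S.
1−A = 4 × 5.67×10⁻⁸ × (322)⁴ / 7480 = 0.326.

A ≈ 0.67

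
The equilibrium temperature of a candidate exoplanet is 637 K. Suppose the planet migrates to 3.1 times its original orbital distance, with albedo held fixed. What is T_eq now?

T_eq ≈ 362 K

T_eq ∝ L^(1/4) · d^(−1/2).
T′ = 637 / 3.1^(1/2) = 362 K.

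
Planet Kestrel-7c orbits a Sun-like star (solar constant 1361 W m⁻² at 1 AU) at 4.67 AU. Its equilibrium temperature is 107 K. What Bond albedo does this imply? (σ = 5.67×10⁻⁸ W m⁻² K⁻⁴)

Flux at 4.67 AU: S = 1361/4.67² = 62.4 W m⁻².
From T_eq⁴ = S(1−A)/(4σ): 1−A = 4σT_eq⁴/S.
1−A = 4 × 5.67×10⁻⁸ × (107)⁴ / 62.4 = 0.476.

A ≈ 0.52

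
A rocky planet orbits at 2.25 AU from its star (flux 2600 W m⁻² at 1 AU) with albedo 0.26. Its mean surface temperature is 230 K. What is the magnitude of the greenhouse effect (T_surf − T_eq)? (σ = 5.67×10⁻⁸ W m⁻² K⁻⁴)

S = 2600/2.25² = 513.6 W m⁻².
T_eq = [S(1−A)/(4σ)]^(1/4) = [513.6×0.74/(4×5.67×10⁻⁸)]^(1/4) = 202.3 K.
ΔT = T_surf − T_eq = 230 − 202.3.

ΔT ≈ 27.7 K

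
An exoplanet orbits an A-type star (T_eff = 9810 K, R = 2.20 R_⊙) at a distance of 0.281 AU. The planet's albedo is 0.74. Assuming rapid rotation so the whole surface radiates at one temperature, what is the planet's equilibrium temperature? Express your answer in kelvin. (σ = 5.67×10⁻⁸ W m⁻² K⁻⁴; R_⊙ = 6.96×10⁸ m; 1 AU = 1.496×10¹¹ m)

T_eq ≈ 945 K

R_⋆ = 2.20 × 6.96×10⁸ = 1.53×10⁹ m.
d = 0.281 AU = 4.20×10¹⁰ m.
L = 4πR_⋆²σT_⋆⁴ = 4π(1.53×10⁹)² × 5.67×10⁻⁸ × (9810)⁴ = 1.55×10²⁸ W.
S = L/(4πd²) = 6.97×10⁵ W m⁻².
Energy balance: absorbed = emitted ⇒ πR²·S(1−A) = 4πR²·σT_eq⁴, so T_eq⁴ = S(1−A)/(4σ).
T_eq = [6.97×10⁵ × 0.26 / (4 × 5.67×10⁻⁸)]^(1/4) = (7.99×10¹¹)^(1/4) = 945 K.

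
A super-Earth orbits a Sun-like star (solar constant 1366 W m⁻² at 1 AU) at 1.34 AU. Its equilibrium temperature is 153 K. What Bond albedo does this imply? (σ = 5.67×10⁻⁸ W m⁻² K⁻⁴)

Flux at 1.34 AU: S = 1366/1.34² = 761 W m⁻².
From T_eq⁴ = S(1−A)/(4σ): 1−A = 4σT_eq⁴/S.
1−A = 4 × 5.67×10⁻⁸ × (153)⁴ / 761 = 0.163.

A ≈ 0.84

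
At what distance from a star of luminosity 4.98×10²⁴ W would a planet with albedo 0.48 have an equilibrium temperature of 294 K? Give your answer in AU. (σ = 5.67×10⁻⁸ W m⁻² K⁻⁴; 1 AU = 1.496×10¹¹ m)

From T_eq⁴ = L(1−A)/(16πσd²): d = √[L(1−A)/(16πσT_eq⁴)].
d = √[4.98×10²⁴ × 0.52 / (16π × 5.67×10⁻⁸ × (294)⁴)] = 1.10×10¹⁰ m = 0.0737 AU.

d ≈ 0.0737 AU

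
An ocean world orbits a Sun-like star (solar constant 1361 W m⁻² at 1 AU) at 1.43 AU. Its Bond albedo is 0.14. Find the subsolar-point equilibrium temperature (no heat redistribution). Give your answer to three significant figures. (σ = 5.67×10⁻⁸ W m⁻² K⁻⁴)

Flux at 1.43 AU: S = 1361/1.43² = 666 W m⁻².
At the subsolar point the surface absorbs S(1−A) and emits σT⁴ per unit area — no factor of 4, since only the local patch is in balance.
T = [666 × 0.86 / 5.67×10⁻⁸]^(1/4) = (1.01×10¹⁰)^(1/4) = 317 K.

T_ss ≈ 317 K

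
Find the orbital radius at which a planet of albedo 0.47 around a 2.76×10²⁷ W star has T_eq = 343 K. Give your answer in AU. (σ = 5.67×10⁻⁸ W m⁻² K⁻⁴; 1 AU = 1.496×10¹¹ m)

From T_eq⁴ = L(1−A)/(16πσd²): d = √[L(1−A)/(16πσT_eq⁴)].
d = √[2.76×10²⁷ × 0.53 / (16π × 5.67×10⁻⁸ × (343)⁴)] = 1.93×10¹¹ m = 1.29 AU.

d ≈ 1.29 AU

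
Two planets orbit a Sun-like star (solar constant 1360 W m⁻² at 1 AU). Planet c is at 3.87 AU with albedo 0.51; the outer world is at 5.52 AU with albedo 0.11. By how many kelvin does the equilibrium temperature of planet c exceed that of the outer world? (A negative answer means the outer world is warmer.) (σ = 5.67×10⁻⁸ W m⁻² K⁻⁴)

ΔT ≈ 3.3 K

T_eq = [S₀(1−A)/(4σd²)]^(1/4), so T ∝ (1−A)^(1/4) / √d.
T₁ = [1360×0.49/(4×5.67×10⁻⁸×3.87²)]^(1/4) = 118.35 K.
T₂ = [1360×0.89/(4×5.67×10⁻⁸×5.52²)]^(1/4) = 115.04 K.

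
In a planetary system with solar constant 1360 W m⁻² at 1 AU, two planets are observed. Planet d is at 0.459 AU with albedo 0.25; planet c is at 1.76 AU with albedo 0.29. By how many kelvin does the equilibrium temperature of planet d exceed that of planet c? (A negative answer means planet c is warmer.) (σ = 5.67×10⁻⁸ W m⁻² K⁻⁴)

ΔT ≈ 189.7 K

T_eq = [S₀(1−A)/(4σd²)]^(1/4), so T ∝ (1−A)^(1/4) / √d.
T₁ = [1360×0.75/(4×5.67×10⁻⁸×0.459²)]^(1/4) = 382.24 K.
T₂ = [1360×0.71/(4×5.67×10⁻⁸×1.76²)]^(1/4) = 192.54 K.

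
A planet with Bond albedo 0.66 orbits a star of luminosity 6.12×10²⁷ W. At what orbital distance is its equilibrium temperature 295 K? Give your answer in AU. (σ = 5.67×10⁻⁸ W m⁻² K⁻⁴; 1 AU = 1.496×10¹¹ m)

From T_eq⁴ = L(1−A)/(16πσd²): d = √[L(1−A)/(16πσT_eq⁴)].
d = √[6.12×10²⁷ × 0.34 / (16π × 5.67×10⁻⁸ × (295)⁴)] = 3.10×10¹¹ m = 2.08 AU.

d ≈ 2.08 AU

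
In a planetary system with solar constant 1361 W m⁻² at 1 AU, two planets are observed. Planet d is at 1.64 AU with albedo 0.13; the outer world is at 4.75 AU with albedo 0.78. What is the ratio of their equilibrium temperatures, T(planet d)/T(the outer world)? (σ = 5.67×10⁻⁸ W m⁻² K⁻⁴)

T_eq = [S₀(1−A)/(4σd²)]^(1/4), so T ∝ (1−A)^(1/4) / √d.
T₁ = [1361×0.87/(4×5.67×10⁻⁸×1.64²)]^(1/4) = 209.90 K.
T₂ = [1361×0.22/(4×5.67×10⁻⁸×4.75²)]^(1/4) = 87.46 K.

T₁/T₂ ≈ 2.400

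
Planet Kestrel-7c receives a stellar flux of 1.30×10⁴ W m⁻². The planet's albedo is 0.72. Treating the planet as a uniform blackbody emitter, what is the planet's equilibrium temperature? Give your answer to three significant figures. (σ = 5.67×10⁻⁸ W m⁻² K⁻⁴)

Energy balance: absorbed = emitted ⇒ πR²·S(1−A) = 4πR²·σT_eq⁴, so T_eq⁴ = S(1−A)/(4σ).
T_eq = [1.30×10⁴ × 0.28 / (4 × 5.67×10⁻⁸)]^(1/4) = (1.60×10¹⁰)^(1/4) = 356 K.

T_eq ≈ 356 K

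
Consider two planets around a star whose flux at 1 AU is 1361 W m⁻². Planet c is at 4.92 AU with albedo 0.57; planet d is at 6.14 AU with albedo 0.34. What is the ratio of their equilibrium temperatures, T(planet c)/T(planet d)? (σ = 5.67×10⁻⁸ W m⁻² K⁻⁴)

T₁/T₂ ≈ 1.004

T_eq = [S₀(1−A)/(4σd²)]^(1/4), so T ∝ (1−A)^(1/4) / √d.
T₁ = [1361×0.43/(4×5.67×10⁻⁸×4.92²)]^(1/4) = 101.61 K.
T₂ = [1361×0.66/(4×5.67×10⁻⁸×6.14²)]^(1/4) = 101.24 K.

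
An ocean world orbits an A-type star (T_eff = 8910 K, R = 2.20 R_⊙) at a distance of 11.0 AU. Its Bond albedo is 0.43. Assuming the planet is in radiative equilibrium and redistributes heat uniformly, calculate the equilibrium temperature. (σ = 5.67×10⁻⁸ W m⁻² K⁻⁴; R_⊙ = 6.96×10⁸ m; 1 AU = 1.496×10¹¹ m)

R_⋆ = 2.20 × 6.96×10⁸ = 1.53×10⁹ m.
d = 11.0 AU = 1.65×10¹² m.
L = 4πR_⋆²σT_⋆⁴ = 4π(1.53×10⁹)² × 5.67×10⁻⁸ × (8910)⁴ = 1.05×10²⁸ W.
S = L/(4πd²) = 309 W m⁻².
Energy balance: absorbed = emitted ⇒ πR²·S(1−A) = 4πR²·σT_eq⁴, so T_eq⁴ = S(1−A)/(4σ).
T_eq = [309 × 0.57 / (4 × 5.67×10⁻⁸)]^(1/4) = (7.78×10⁸)^(1/4) = 167 K.

T_eq ≈ 167 K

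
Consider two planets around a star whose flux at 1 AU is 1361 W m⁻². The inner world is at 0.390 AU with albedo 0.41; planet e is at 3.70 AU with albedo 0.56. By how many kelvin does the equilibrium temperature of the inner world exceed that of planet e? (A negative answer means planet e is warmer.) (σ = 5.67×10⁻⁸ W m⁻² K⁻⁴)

ΔT ≈ 272.8 K

T_eq = [S₀(1−A)/(4σd²)]^(1/4), so T ∝ (1−A)^(1/4) / √d.
T₁ = [1361×0.59/(4×5.67×10⁻⁸×0.390²)]^(1/4) = 390.60 K.
T₂ = [1361×0.44/(4×5.67×10⁻⁸×3.70²)]^(1/4) = 117.85 K.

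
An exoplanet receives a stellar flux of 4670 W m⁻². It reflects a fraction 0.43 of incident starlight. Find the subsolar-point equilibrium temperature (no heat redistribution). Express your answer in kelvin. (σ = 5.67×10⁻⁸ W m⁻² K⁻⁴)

T_ss ≈ 465 K

At the subsolar point the surface absorbs S(1−A) and emits σT⁴ per unit area — no factor of 4, since only the local patch is in balance.
T = [4670 × 0.57 / 5.67×10⁻⁸]^(1/4) = (4.69×10¹⁰)^(1/4) = 465 K.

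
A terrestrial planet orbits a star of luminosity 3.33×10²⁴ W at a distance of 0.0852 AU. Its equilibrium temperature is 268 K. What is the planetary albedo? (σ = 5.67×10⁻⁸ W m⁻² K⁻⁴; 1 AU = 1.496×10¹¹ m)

d = 0.0852 AU = 1.27×10¹⁰ m.
Flux: S = L/(4πd²) = 3.33×10²⁴/(4π×(1.27×10¹⁰)²) = 1630 W m⁻².
From T_eq⁴ = S(1−A)/(4σ): 1−A = 4σT_eq⁴/S.
1−A = 4 × 5.67×10⁻⁸ × (268)⁴ / 1630 = 0.717.

A ≈ 0.28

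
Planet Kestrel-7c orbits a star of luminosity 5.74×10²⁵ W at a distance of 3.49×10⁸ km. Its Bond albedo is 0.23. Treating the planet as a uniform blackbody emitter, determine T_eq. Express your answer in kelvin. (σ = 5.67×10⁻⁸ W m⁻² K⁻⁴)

T_eq ≈ 106 K

d = 3.49×10⁸ km = 3.49×10¹¹ m.
Flux: S = L/(4πd²) = 5.74×10²⁵/(4π×(3.49×10¹¹)²) = 37.5 W m⁻².
Energy balance: absorbed = emitted ⇒ πR²·S(1−A) = 4πR²·σT_eq⁴, so T_eq⁴ = S(1−A)/(4σ).
T_eq = [37.5 × 0.77 / (4 × 5.67×10⁻⁸)]^(1/4) = (1.27×10⁸)^(1/4) = 106 K.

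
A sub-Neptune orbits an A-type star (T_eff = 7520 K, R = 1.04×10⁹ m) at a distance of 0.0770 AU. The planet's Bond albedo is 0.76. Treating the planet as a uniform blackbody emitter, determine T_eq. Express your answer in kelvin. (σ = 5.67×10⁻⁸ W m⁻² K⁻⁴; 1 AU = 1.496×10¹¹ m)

d = 0.0770 AU = 1.15×10¹⁰ m.
L = 4πR_⋆²σT_⋆⁴ = 4π(1.04×10⁹)² × 5.67×10⁻⁸ × (7520)⁴ = 2.46×10²⁷ W.
S = L/(4πd²) = 1.48×10⁶ W m⁻².
Energy balance: absorbed = emitted ⇒ πR²·S(1−A) = 4πR²·σT_eq⁴, so T_eq⁴ = S(1−A)/(4σ).
T_eq = [1.48×10⁶ × 0.24 / (4 × 5.67×10⁻⁸)]^(1/4) = (1.56×10¹²)^(1/4) = 1120 K.

T_eq ≈ 1120 K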